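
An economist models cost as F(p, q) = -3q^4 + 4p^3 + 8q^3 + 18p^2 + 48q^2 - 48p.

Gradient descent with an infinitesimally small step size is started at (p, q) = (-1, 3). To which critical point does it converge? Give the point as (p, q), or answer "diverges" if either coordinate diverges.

F is separable, so gradient descent decouples: p follows -∂F/∂p, q follows -∂F/∂q.
∂F/∂p = 12(p - 1)(p + 4); at p=-1 this is -72, so p increases.
∂F/∂q = -12q(q - 4)(q + 2); at q=3 this is 180, so q decreases.
p converges to its nearest critical value 1 (a local min of the p-part); q converges to 0. The iterate converges to (1, 0).

(1, 0)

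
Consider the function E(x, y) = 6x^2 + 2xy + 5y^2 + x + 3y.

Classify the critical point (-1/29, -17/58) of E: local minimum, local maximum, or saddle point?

The Hessian of E is constant: H = [[12, 2], [2, 10]].
det(H) = 12·10 − 2² = 116.
det(H) > 0 and tr(H) = 22 > 0, so H is positive definite and the point is a local minimum.

local minimum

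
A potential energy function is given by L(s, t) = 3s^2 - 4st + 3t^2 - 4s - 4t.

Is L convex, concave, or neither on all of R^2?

L is quadratic, so its Hessian is the constant matrix H = [[6, -4], [-4, 6]].
det(H) = 20, tr(H) = 12.
det(H) > 0 and tr(H) > 0, so H is positive definite everywhere: convex.

convex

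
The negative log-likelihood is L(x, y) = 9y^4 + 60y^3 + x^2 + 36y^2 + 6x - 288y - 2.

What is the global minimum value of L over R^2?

-194

L(x,y) separates as P(x) + Q(y) − 2, so its minimum is min P + min Q − 2.
P'(x) = 2x + 6 vanishes at x ∈ {-3}; Q'(y) = 36(y - 1)(y + 2)(y + 4) vanishes at y ∈ {-4, -2, 1}.
Local minima of P (where P''>0): P(-3)=-9. Local minima of Q: Q(-4)=192, Q(1)=-183.
So the global minimum of L is P(-3) + Q(1) − 2 = -9 − 183 − 2 = -194, attained at (-3, 1).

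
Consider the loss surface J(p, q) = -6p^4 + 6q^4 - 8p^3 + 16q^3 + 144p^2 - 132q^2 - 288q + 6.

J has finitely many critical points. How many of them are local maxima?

J separates as a function of p plus a function of q, so ∇J=0 decouples.
∂J/∂p = -24p(p - 3)(p + 4) = 0 at p ∈ {-4, 0, 3}; ∂J/∂q = 24(q - 3)(q + 1)(q + 4) = 0 at q ∈ {-4, -1, 3}.
The Hessian is diagonal: diag(J_pp, J_qq). Second derivatives: J_pp(-4)=-672, J_pp(0)=288, J_pp(3)=-504; J_qq(-4)=504, J_qq(-1)=-288, J_qq(3)=672.
Local maxima occur where both diagonal entries negative: (-4, -1), (3, -1). Count: 2.

2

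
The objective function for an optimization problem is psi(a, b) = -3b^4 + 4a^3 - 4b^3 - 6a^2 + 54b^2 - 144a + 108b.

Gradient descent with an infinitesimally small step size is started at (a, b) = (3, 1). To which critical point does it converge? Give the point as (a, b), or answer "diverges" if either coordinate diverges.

(4, -1)

psi is separable, so gradient descent decouples: a follows -∂psi/∂a, b follows -∂psi/∂b.
∂psi/∂a = 12(a - 4)(a + 3); at a=3 this is -72, so a increases.
∂psi/∂b = -12(b - 3)(b + 1)(b + 3); at b=1 this is 192, so b decreases.
a converges to its nearest critical value 4 (a local min of the a-part); b converges to -1. The iterate converges to (4, -1).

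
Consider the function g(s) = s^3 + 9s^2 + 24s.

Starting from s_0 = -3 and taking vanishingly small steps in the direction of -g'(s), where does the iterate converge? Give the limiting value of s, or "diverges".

g'(s) = 3(s + 2)(s + 4), so g'(-3) = -3.
Gradient descent moves in the -g' direction, i.e. s is increasing.
The nearest critical point in that direction is s = -2, where g'' = 6 > 0 (a local minimum). The iterate converges there.

-2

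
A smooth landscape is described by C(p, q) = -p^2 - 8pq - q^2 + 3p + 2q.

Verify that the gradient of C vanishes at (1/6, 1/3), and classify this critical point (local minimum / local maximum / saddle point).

∇C = (-2p - 8q + 3, -8p - 2q + 2); substituting (1/6, 1/3) gives ∇C = (0, 0), so (1/6, 1/3) is indeed a critical point.
The Hessian of C is constant: H = [[-2, -8], [-8, -2]].
det(H) = (-2)·(-2) − (-8)² = -60.
Since det(H) < 0, H is indefinite and the critical point is a saddle point.

saddle point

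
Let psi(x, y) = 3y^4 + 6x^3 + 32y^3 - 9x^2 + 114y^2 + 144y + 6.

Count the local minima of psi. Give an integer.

2

psi separates as a function of x plus a function of y, so ∇psi=0 decouples.
∂psi/∂x = 18x(x - 1) = 0 at x ∈ {0, 1}; ∂psi/∂y = 12(y + 1)(y + 3)(y + 4) = 0 at y ∈ {-4, -3, -1}.
The Hessian is diagonal: diag(psi_xx, psi_yy). Second derivatives: psi_xx(0)=-18, psi_xx(1)=18; psi_yy(-4)=36, psi_yy(-3)=-24, psi_yy(-1)=72.
Local minima occur where both diagonal entries positive: (1, -4), (1, -1). Count: 2.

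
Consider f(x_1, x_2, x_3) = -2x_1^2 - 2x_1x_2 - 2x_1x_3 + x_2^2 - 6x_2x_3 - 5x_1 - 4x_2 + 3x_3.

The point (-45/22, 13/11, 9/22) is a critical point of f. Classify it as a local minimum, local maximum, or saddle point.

saddle point

The Hessian is constant: H = [[-4, -2, -2], [-2, 2, -6], [-2, -6, 0]].
Leading principal minors: Δ₁ = -4, Δ₂ = -12, Δ₃ = 88.
The minors fit neither the all-positive nor the alternating-sign pattern, so H is indefinite: a saddle point.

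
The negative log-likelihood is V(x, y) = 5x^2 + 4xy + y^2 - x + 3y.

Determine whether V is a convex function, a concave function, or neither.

V is quadratic, so its Hessian is the constant matrix H = [[10, 4], [4, 2]].
det(H) = 4, tr(H) = 12.
det(H) > 0 and tr(H) > 0, so H is positive definite everywhere: convex.

convex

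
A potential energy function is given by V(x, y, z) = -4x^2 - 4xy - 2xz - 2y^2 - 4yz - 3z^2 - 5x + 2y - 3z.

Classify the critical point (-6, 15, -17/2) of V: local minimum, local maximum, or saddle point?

local maximum

The Hessian is constant: H = [[-8, -4, -2], [-4, -4, -4], [-2, -4, -6]].
Leading principal minors: Δ₁ = -8, Δ₂ = 16, Δ₃ = -16.
The minors alternate sign starting negative (−, +, −), so H is negative definite: a local maximum.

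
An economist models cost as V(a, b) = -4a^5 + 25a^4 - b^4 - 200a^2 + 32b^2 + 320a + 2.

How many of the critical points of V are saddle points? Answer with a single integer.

6

V separates as a function of a plus a function of b, so ∇V=0 decouples.
∂V/∂a = -20(a - 4)(a - 2)(a - 1)(a + 2) = 0 at a ∈ {-2, 1, 2, 4}; ∂V/∂b = -4b(b - 4)(b + 4) = 0 at b ∈ {-4, 0, 4}.
The Hessian is diagonal: diag(V_aa, V_bb). Second derivatives: V_aa(-2)=1440, V_aa(1)=-180, V_aa(2)=160, V_aa(4)=-720; V_bb(-4)=-128, V_bb(0)=64, V_bb(4)=-128.
Saddle points occur where the two diagonal entries have opposite signs: (-2, -4), (-2, 4), (1, 0), (2, -4), (2, 4), (4, 0). Count: 6.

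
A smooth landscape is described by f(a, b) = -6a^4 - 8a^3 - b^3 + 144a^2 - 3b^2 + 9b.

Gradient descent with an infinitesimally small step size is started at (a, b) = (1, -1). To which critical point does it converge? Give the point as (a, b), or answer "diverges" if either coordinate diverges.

(0, -3)

f is separable, so gradient descent decouples: a follows -∂f/∂a, b follows -∂f/∂b.
∂f/∂a = -24a(a - 3)(a + 4); at a=1 this is 240, so a decreases.
∂f/∂b = -3(b - 1)(b + 3); at b=-1 this is 12, so b decreases.
a converges to its nearest critical value 0 (a local min of the a-part); b converges to -3. The iterate converges to (0, -3).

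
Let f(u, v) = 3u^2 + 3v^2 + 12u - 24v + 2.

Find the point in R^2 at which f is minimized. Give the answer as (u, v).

(-2, 4)

f(u,v) separates as P(u) + Q(v) + 2, so its minimum is min P + min Q + 2.
P'(u) = 6u + 12 vanishes at u ∈ {-2}; Q'(v) = 6v - 24 vanishes at v ∈ {4}.
Local minima of P (where P''>0): P(-2)=-12. Local minima of Q: Q(4)=-48.
So the global minimum of f is P(-2) + Q(4) + 2 = -12 − 48 + 2 = -58, attained at (-2, 4).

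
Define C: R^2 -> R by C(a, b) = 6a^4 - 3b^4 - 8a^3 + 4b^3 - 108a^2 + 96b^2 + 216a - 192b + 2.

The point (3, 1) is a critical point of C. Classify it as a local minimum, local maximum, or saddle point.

The mixed partial ∂²C/∂a∂b is 0, so the Hessian at any point is diag(C_aa, C_bb) = diag(24(3a^2 - 2a - 9), 12(-3b^2 + 2b + 16)).
At (3, 1): H = diag(288, 180).
Both eigenvalues are positive, so H is positive definite: a local minimum.

local minimum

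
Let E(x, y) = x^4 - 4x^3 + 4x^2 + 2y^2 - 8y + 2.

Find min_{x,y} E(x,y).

E(x,y) separates as P(x) + Q(y) + 2, so its minimum is min P + min Q + 2.
P'(x) = 4x(x - 2)(x - 1) vanishes at x ∈ {0, 1, 2}; Q'(y) = 4y - 8 vanishes at y ∈ {2}.
Local minima of P (where P''>0): P(0)=0, P(2)=0. Local minima of Q: Q(2)=-8.
So the global minimum of E is P(0) + Q(2) + 2 = 0 − 8 + 2 = -6, attained at (0, 2).

-6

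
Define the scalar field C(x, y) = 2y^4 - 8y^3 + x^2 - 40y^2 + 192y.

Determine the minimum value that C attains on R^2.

-558

C(x,y) separates as P(x) + Q(y), so its minimum is min P + min Q.
P'(x) = 2x vanishes at x ∈ {0}; Q'(y) = 8(y - 4)(y - 2)(y + 3) vanishes at y ∈ {-3, 2, 4}.
Local minima of P (where P''>0): P(0)=0. Local minima of Q: Q(-3)=-558, Q(4)=128.
So the global minimum of C is P(0) + Q(-3) = 0 − 558 = -558, attained at (0, -3).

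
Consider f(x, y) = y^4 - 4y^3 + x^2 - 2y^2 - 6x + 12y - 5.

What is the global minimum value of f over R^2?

-23

f(x,y) separates as P(x) + Q(y) − 5, so its minimum is min P + min Q − 5.
P'(x) = 2x - 6 vanishes at x ∈ {3}; Q'(y) = 4(y - 3)(y - 1)(y + 1) vanishes at y ∈ {-1, 1, 3}.
Local minima of P (where P''>0): P(3)=-9. Local minima of Q: Q(-1)=-9, Q(3)=-9.
So the global minimum of f is P(3) + Q(-1) − 5 = -9 − 9 − 5 = -23, attained at (3, -1).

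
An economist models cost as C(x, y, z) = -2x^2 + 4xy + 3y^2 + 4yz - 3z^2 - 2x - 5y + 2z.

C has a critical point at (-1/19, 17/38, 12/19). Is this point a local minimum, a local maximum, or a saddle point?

The Hessian is constant: H = [[-4, 4, 0], [4, 6, 4], [0, 4, -6]].
Leading principal minors: Δ₁ = -4, Δ₂ = -40, Δ₃ = 304.
The minors fit neither the all-positive nor the alternating-sign pattern, so H is indefinite: a saddle point.

saddle point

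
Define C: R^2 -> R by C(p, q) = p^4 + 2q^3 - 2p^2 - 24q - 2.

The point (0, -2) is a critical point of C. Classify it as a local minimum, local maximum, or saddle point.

local maximum

The mixed partial ∂²C/∂p∂q is 0, so the Hessian at any point is diag(C_pp, C_qq) = diag(4(3p^2 - 1), 12q).
At (0, -2): H = diag(-4, -24).
Both eigenvalues are negative, so H is negative definite: a local maximum.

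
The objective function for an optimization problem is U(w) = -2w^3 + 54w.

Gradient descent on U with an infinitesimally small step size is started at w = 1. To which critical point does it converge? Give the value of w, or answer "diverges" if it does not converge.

-3

U'(w) = -6(w - 3)(w + 3), so U'(1) = 48.
Gradient descent moves in the -U' direction, i.e. w is decreasing.
The nearest critical point in that direction is w = -3, where U'' = 36 > 0 (a local minimum). The iterate converges there.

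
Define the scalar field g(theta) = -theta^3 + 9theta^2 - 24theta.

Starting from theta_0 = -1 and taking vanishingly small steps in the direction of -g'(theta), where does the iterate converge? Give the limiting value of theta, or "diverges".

2

g'(theta) = -3(theta - 4)(theta - 2), so g'(-1) = -45.
Gradient descent moves in the -g' direction, i.e. theta is increasing.
The nearest critical point in that direction is theta = 2, where g'' = 6 > 0 (a local minimum). The iterate converges there.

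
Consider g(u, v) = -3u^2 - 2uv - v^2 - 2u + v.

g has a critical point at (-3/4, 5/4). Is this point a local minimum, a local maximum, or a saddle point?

local maximum

The Hessian of g is constant: H = [[-6, -2], [-2, -2]].
det(H) = (-6)·(-2) − (-2)² = 8.
det(H) > 0 and tr(H) = -8 < 0, so H is negative definite and the point is a local maximum.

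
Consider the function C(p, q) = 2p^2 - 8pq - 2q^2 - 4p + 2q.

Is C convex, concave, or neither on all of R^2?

C is quadratic, so its Hessian is the constant matrix H = [[4, -8], [-8, -4]].
det(H) = -80, tr(H) = 0.
det(H) < 0, so H is indefinite: neither convex nor concave.

neither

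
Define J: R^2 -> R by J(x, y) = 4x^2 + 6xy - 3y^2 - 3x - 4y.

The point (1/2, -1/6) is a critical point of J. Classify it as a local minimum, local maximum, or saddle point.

saddle point

The Hessian of J is constant: H = [[8, 6], [6, -6]].
det(H) = 8·(-6) − 6² = -84.
Since det(H) < 0, H is indefinite and the critical point is a saddle point.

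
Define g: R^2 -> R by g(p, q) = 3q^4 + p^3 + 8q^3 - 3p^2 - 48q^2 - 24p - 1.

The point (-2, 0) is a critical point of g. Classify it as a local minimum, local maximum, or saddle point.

The mixed partial ∂²g/∂p∂q is 0, so the Hessian at any point is diag(g_pp, g_qq) = diag(6(p - 1), 12(3q^2 + 4q - 8)).
At (-2, 0): H = diag(-18, -96).
Both eigenvalues are negative, so H is negative definite: a local maximum.

local maximum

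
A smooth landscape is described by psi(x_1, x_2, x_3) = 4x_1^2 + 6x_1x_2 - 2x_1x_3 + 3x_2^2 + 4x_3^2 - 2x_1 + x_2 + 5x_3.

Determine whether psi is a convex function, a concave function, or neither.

convex

psi is quadratic, so its Hessian is the constant matrix H = [[8, 6, -2], [6, 6, 0], [-2, 0, 8]].
Leading principal minors: 8, 12, 72.
All positive ⇒ H ≻ 0 ⇒ convex.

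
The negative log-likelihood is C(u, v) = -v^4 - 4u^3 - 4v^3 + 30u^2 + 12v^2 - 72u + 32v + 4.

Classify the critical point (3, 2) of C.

local maximum

The mixed partial ∂²C/∂u∂v is 0, so the Hessian at any point is diag(C_uu, C_vv) = diag(12(-2u + 5), 12(-v^2 - 2v + 2)).
At (3, 2): H = diag(-12, -72).
Both eigenvalues are negative, so H is negative definite: a local maximum.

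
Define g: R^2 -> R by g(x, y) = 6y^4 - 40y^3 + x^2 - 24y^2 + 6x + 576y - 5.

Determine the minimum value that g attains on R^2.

-846

g(x,y) separates as P(x) + Q(y) − 5, so its minimum is min P + min Q − 5.
P'(x) = 2x + 6 vanishes at x ∈ {-3}; Q'(y) = 24(y - 4)(y - 3)(y + 2) vanishes at y ∈ {-2, 3, 4}.
Local minima of P (where P''>0): P(-3)=-9. Local minima of Q: Q(-2)=-832, Q(4)=896.
So the global minimum of g is P(-3) + Q(-2) − 5 = -9 − 832 − 5 = -846, attained at (-3, -2).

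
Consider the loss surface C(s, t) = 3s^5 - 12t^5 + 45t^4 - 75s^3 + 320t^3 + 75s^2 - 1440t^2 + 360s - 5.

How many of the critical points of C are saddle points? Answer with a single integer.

C separates as a function of s plus a function of t, so ∇C=0 decouples.
∂C/∂s = 15(s - 3)(s - 2)(s + 1)(s + 4) = 0 at s ∈ {-4, -1, 2, 3}; ∂C/∂t = -60t(t - 4)(t - 3)(t + 4) = 0 at t ∈ {-4, 0, 3, 4}.
The Hessian is diagonal: diag(C_ss, C_tt). Second derivatives: C_ss(-4)=-1890, C_ss(-1)=540, C_ss(2)=-270, C_ss(3)=420; C_tt(-4)=13440, C_tt(0)=-2880, C_tt(3)=1260, C_tt(4)=-1920.
Saddle points occur where the two diagonal entries have opposite signs: (-4, -4), (-4, 3), (-1, 0), (-1, 4), (2, -4), (2, 3), (3, 0), (3, 4). Count: 8.

8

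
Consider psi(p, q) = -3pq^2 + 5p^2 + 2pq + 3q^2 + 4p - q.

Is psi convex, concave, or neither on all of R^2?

neither

The term -3pq^2 is cubic, so the Hessian is not constant.
∂²psi/∂q² = -6p + 6, which takes both signs as p varies (negative for sufficiently large p). A diagonal entry of the Hessian changing sign means the Hessian is neither positive- nor negative-semidefinite on all of R^2.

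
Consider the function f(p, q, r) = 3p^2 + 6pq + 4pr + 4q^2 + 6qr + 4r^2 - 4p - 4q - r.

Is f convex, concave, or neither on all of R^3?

f is quadratic, so its Hessian is the constant matrix H = [[6, 6, 4], [6, 8, 6], [4, 6, 8]].
Leading principal minors: 6, 12, 40.
All positive ⇒ H ≻ 0 ⇒ convex.

convex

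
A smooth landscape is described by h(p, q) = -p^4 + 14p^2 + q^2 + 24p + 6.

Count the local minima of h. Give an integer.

h separates as a function of p plus a function of q, so ∇h=0 decouples.
∂h/∂p = -4(p - 3)(p + 1)(p + 2) = 0 at p ∈ {-2, -1, 3}; ∂h/∂q = 2q = 0 at q ∈ {0}.
The Hessian is diagonal: diag(h_pp, h_qq). Second derivatives: h_pp(-2)=-20, h_pp(-1)=16, h_pp(3)=-80; h_qq(0)=2.
Local minima occur where both diagonal entries positive: (-1, 0). Count: 1.

1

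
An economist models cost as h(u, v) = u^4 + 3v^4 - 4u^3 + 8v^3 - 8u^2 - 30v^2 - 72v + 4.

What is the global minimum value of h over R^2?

-276

h(u,v) separates as P(u) + Q(v) + 4, so its minimum is min P + min Q + 4.
P'(u) = 4u(u - 4)(u + 1) vanishes at u ∈ {-1, 0, 4}; Q'(v) = 12(v - 2)(v + 1)(v + 3) vanishes at v ∈ {-3, -1, 2}.
Local minima of P (where P''>0): P(-1)=-3, P(4)=-128. Local minima of Q: Q(-3)=-27, Q(2)=-152.
So the global minimum of h is P(4) + Q(2) + 4 = -128 − 152 + 4 = -276, attained at (4, 2).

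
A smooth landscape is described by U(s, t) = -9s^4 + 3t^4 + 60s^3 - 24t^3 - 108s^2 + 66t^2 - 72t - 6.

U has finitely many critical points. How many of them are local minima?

U separates as a function of s plus a function of t, so ∇U=0 decouples.
∂U/∂s = -36s(s - 3)(s - 2) = 0 at s ∈ {0, 2, 3}; ∂U/∂t = 12(t - 3)(t - 2)(t - 1) = 0 at t ∈ {1, 2, 3}.
The Hessian is diagonal: diag(U_ss, U_tt). Second derivatives: U_ss(0)=-216, U_ss(2)=72, U_ss(3)=-108; U_tt(1)=24, U_tt(2)=-12, U_tt(3)=24.
Local minima occur where both diagonal entries positive: (2, 1), (2, 3). Count: 2.

2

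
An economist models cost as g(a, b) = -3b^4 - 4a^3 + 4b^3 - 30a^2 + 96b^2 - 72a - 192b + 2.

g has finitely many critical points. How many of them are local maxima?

2

g separates as a function of a plus a function of b, so ∇g=0 decouples.
∂g/∂a = -12(a + 2)(a + 3) = 0 at a ∈ {-3, -2}; ∂g/∂b = -12(b - 4)(b - 1)(b + 4) = 0 at b ∈ {-4, 1, 4}.
The Hessian is diagonal: diag(g_aa, g_bb). Second derivatives: g_aa(-3)=12, g_aa(-2)=-12; g_bb(-4)=-480, g_bb(1)=180, g_bb(4)=-288.
Local maxima occur where both diagonal entries negative: (-2, -4), (-2, 4). Count: 2.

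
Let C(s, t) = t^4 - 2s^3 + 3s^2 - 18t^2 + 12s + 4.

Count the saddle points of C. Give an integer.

C separates as a function of s plus a function of t, so ∇C=0 decouples.
∂C/∂s = -6(s - 2)(s + 1) = 0 at s ∈ {-1, 2}; ∂C/∂t = 4t(t - 3)(t + 3) = 0 at t ∈ {-3, 0, 3}.
The Hessian is diagonal: diag(C_ss, C_tt). Second derivatives: C_ss(-1)=18, C_ss(2)=-18; C_tt(-3)=72, C_tt(0)=-36, C_tt(3)=72.
Saddle points occur where the two diagonal entries have opposite signs: (-1, 0), (2, -3), (2, 3). Count: 3.

3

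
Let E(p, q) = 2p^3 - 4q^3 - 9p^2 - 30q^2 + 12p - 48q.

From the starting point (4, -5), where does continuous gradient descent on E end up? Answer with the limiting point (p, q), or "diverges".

E is separable, so gradient descent decouples: p follows -∂E/∂p, q follows -∂E/∂q.
∂E/∂p = 6(p - 2)(p - 1); at p=4 this is 36, so p decreases.
∂E/∂q = -12(q + 1)(q + 4); at q=-5 this is -48, so q increases.
p converges to its nearest critical value 2 (a local min of the p-part); q converges to -4. The iterate converges to (2, -4).

(2, -4)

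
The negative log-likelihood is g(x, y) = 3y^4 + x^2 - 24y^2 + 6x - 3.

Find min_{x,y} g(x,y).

g(x,y) separates as P(x) + Q(y) − 3, so its minimum is min P + min Q − 3.
P'(x) = 2x + 6 vanishes at x ∈ {-3}; Q'(y) = 12y(y - 2)(y + 2) vanishes at y ∈ {-2, 0, 2}.
Local minima of P (where P''>0): P(-3)=-9. Local minima of Q: Q(-2)=-48, Q(2)=-48.
So the global minimum of g is P(-3) + Q(-2) − 3 = -9 − 48 − 3 = -60, attained at (-3, -2).

-60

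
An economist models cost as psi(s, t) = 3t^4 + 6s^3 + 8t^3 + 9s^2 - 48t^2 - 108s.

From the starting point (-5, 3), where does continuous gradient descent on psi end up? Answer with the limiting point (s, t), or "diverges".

diverges

psi is separable, so gradient descent decouples: s follows -∂psi/∂s, t follows -∂psi/∂t.
∂psi/∂s = 18(s - 2)(s + 3); at s=-5 this is 252, so s decreases.
∂psi/∂t = 12t(t - 2)(t + 4); at t=3 this is 252, so t decreases.
The s-coordinate has no critical point in that direction and runs off to infinity.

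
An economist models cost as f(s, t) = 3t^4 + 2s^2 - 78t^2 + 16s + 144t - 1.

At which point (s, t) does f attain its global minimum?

(-4, -4)

f(s,t) separates as P(s) + Q(t) − 1, so its minimum is min P + min Q − 1.
P'(s) = 4s + 16 vanishes at s ∈ {-4}; Q'(t) = 12(t - 3)(t - 1)(t + 4) vanishes at t ∈ {-4, 1, 3}.
Local minima of P (where P''>0): P(-4)=-32. Local minima of Q: Q(-4)=-1056, Q(3)=-27.
So the global minimum of f is P(-4) + Q(-4) − 1 = -32 − 1056 − 1 = -1089, attained at (-4, -4).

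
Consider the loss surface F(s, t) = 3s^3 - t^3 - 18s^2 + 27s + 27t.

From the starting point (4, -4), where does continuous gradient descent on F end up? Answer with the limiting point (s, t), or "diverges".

(3, -3)

F is separable, so gradient descent decouples: s follows -∂F/∂s, t follows -∂F/∂t.
∂F/∂s = 9(s - 3)(s - 1); at s=4 this is 27, so s decreases.
∂F/∂t = -3(t - 3)(t + 3); at t=-4 this is -21, so t increases.
s converges to its nearest critical value 3 (a local min of the s-part); t converges to -3. The iterate converges to (3, -3).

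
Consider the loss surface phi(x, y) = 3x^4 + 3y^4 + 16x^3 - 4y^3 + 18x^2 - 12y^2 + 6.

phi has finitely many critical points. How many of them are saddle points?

4

phi separates as a function of x plus a function of y, so ∇phi=0 decouples.
∂phi/∂x = 12x(x + 1)(x + 3) = 0 at x ∈ {-3, -1, 0}; ∂phi/∂y = 12y(y - 2)(y + 1) = 0 at y ∈ {-1, 0, 2}.
The Hessian is diagonal: diag(phi_xx, phi_yy). Second derivatives: phi_xx(-3)=72, phi_xx(-1)=-24, phi_xx(0)=36; phi_yy(-1)=36, phi_yy(0)=-24, phi_yy(2)=72.
Saddle points occur where the two diagonal entries have opposite signs: (-3, 0), (-1, -1), (-1, 2), (0, 0). Count: 4.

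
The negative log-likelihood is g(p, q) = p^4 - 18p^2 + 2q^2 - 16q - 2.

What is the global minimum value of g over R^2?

-115

g(p,q) separates as A(p) + B(q) − 2, so its minimum is min A + min B − 2.
A'(p) = 4p(p - 3)(p + 3) vanishes at p ∈ {-3, 0, 3}; B'(q) = 4q - 16 vanishes at q ∈ {4}.
Local minima of A (where A''>0): A(-3)=-81, A(3)=-81. Local minima of B: B(4)=-32.
So the global minimum of g is A(-3) + B(4) − 2 = -81 − 32 − 2 = -115, attained at (-3, 4).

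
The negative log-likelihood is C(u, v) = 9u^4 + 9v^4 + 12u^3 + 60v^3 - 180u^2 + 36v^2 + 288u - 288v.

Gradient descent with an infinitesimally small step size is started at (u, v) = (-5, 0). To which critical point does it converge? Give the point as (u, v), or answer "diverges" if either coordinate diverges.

(-4, 1)

C is separable, so gradient descent decouples: u follows -∂C/∂u, v follows -∂C/∂v.
∂C/∂u = 36(u - 2)(u - 1)(u + 4); at u=-5 this is -1512, so u increases.
∂C/∂v = 36(v - 1)(v + 2)(v + 4); at v=0 this is -288, so v increases.
u converges to its nearest critical value -4 (a local min of the u-part); v converges to 1. The iterate converges to (-4, 1).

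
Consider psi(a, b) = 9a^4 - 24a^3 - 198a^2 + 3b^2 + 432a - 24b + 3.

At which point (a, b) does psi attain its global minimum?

(-3, 4)

psi(a,b) separates as P(a) + Q(b) + 3, so its minimum is min P + min Q + 3.
P'(a) = 36(a - 4)(a - 1)(a + 3) vanishes at a ∈ {-3, 1, 4}; Q'(b) = 6b - 24 vanishes at b ∈ {4}.
Local minima of P (where P''>0): P(-3)=-1701, P(4)=-672. Local minima of Q: Q(4)=-48.
So the global minimum of psi is P(-3) + Q(4) + 3 = -1701 − 48 + 3 = -1746, attained at (-3, 4).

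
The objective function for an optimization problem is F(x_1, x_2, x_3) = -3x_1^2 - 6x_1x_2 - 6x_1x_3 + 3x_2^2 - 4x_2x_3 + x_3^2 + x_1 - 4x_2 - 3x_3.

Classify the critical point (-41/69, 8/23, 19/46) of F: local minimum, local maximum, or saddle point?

The Hessian is constant: H = [[-6, -6, -6], [-6, 6, -4], [-6, -4, 2]].
Leading principal minors: Δ₁ = -6, Δ₂ = -72, Δ₃ = -552.
The minors fit neither the all-positive nor the alternating-sign pattern, so H is indefinite: a saddle point.

saddle point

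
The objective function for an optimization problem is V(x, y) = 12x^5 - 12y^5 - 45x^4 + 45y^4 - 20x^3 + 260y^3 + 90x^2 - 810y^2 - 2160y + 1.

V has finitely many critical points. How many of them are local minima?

V separates as a function of x plus a function of y, so ∇V=0 decouples.
∂V/∂x = 60x(x - 3)(x - 1)(x + 1) = 0 at x ∈ {-1, 0, 1, 3}; ∂V/∂y = -60(y - 4)(y - 3)(y + 1)(y + 3) = 0 at y ∈ {-3, -1, 3, 4}.
The Hessian is diagonal: diag(V_xx, V_yy). Second derivatives: V_xx(-1)=-480, V_xx(0)=180, V_xx(1)=-240, V_xx(3)=1440; V_yy(-3)=5040, V_yy(-1)=-2400, V_yy(3)=1440, V_yy(4)=-2100.
Local minima occur where both diagonal entries positive: (0, -3), (0, 3), (3, -3), (3, 3). Count: 4.

4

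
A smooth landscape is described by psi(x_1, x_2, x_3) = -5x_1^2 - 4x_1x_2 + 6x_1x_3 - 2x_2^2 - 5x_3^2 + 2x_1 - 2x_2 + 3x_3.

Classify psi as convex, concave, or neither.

psi is quadratic, so its Hessian is the constant matrix H = [[-10, -4, 6], [-4, -4, 0], [6, 0, -10]].
Leading principal minors: -10, 24, -96.
Signs alternate −, +, − ⇒ H ≺ 0 ⇒ concave.

concave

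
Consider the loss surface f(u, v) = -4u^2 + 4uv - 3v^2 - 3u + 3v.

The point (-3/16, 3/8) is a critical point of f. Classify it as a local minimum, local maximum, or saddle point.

local maximum

The Hessian of f is constant: H = [[-8, 4], [4, -6]].
det(H) = (-8)·(-6) − 4² = 32.
det(H) > 0 and tr(H) = -14 < 0, so H is negative definite and the point is a local maximum.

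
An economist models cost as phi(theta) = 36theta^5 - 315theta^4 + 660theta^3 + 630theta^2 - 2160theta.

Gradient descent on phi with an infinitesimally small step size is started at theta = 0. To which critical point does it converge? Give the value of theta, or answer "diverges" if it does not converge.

phi'(theta) = 180(theta - 4)(theta - 3)(theta - 1)(theta + 1), so phi'(0) = -2160.
Gradient descent moves in the -phi' direction, i.e. theta is increasing.
The nearest critical point in that direction is theta = 1, where phi'' = 2160 > 0 (a local minimum). The iterate converges there.

1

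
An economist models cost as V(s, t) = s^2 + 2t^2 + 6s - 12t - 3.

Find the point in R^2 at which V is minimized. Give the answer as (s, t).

V(s,t) separates as P(s) + Q(t) − 3, so its minimum is min P + min Q − 3.
P'(s) = 2s + 6 vanishes at s ∈ {-3}; Q'(t) = 4(t - 3) vanishes at t ∈ {3}.
Local minima of P (where P''>0): P(-3)=-9. Local minima of Q: Q(3)=-18.
So the global minimum of V is P(-3) + Q(3) − 3 = -9 − 18 − 3 = -30, attained at (-3, 3).

(-3, 3)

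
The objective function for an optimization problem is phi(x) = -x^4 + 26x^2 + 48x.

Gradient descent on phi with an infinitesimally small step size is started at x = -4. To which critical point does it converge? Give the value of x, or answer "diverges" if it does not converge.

diverges

phi'(x) = -4(x - 4)(x + 1)(x + 3), so phi'(-4) = 96.
Gradient descent moves in the -phi' direction, i.e. x is decreasing.
There is no critical point below x=-4, and phi' keeps the same sign, so the iterate runs off to −∞.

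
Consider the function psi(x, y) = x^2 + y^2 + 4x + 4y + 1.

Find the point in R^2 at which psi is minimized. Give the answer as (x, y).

(-2, -2)

psi(x,y) separates as P(x) + Q(y) + 1, so its minimum is min P + min Q + 1.
P'(x) = 2x + 4 vanishes at x ∈ {-2}; Q'(y) = 2y + 4 vanishes at y ∈ {-2}.
Local minima of P (where P''>0): P(-2)=-4. Local minima of Q: Q(-2)=-4.
So the global minimum of psi is P(-2) + Q(-2) + 1 = -4 − 4 + 1 = -7, attained at (-2, -2).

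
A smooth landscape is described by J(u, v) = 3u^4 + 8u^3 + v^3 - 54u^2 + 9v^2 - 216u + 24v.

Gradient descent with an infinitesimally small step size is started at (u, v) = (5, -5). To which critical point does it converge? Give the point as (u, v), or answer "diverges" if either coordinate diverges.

diverges

J is separable, so gradient descent decouples: u follows -∂J/∂u, v follows -∂J/∂v.
∂J/∂u = 12(u - 3)(u + 2)(u + 3); at u=5 this is 1344, so u decreases.
∂J/∂v = 3(v + 2)(v + 4); at v=-5 this is 9, so v decreases.
The v-coordinate has no critical point in that direction and runs off to infinity.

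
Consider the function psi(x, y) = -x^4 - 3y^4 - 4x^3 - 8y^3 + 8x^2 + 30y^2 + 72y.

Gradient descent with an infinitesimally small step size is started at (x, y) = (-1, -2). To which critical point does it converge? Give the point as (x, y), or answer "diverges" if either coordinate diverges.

psi is separable, so gradient descent decouples: x follows -∂psi/∂x, y follows -∂psi/∂y.
∂psi/∂x = -4x(x - 1)(x + 4); at x=-1 this is -24, so x increases.
∂psi/∂y = -12(y - 2)(y + 1)(y + 3); at y=-2 this is -48, so y increases.
x converges to its nearest critical value 0 (a local min of the x-part); y converges to -1. The iterate converges to (0, -1).

(0, -1)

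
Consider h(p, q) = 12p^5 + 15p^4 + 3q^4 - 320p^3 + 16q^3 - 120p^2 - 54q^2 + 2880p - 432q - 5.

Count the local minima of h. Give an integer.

4

h separates as a function of p plus a function of q, so ∇h=0 decouples.
∂h/∂p = 60(p - 3)(p - 2)(p + 2)(p + 4) = 0 at p ∈ {-4, -2, 2, 3}; ∂h/∂q = 12(q - 3)(q + 3)(q + 4) = 0 at q ∈ {-4, -3, 3}.
The Hessian is diagonal: diag(h_pp, h_qq). Second derivatives: h_pp(-4)=-5040, h_pp(-2)=2400, h_pp(2)=-1440, h_pp(3)=2100; h_qq(-4)=84, h_qq(-3)=-72, h_qq(3)=504.
Local minima occur where both diagonal entries positive: (-2, -4), (-2, 3), (3, -4), (3, 3). Count: 4.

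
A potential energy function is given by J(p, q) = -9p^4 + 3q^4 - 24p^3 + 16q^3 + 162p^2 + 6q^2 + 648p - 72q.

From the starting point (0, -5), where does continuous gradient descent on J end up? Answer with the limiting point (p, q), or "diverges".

(-2, -3)

J is separable, so gradient descent decouples: p follows -∂J/∂p, q follows -∂J/∂q.
∂J/∂p = -36(p - 3)(p + 2)(p + 3); at p=0 this is 648, so p decreases.
∂J/∂q = 12(q - 1)(q + 2)(q + 3); at q=-5 this is -432, so q increases.
p converges to its nearest critical value -2 (a local min of the p-part); q converges to -3. The iterate converges to (-2, -3).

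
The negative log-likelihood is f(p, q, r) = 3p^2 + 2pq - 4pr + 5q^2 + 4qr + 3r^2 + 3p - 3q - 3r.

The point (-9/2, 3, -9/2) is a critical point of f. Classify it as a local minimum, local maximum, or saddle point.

The Hessian is constant: H = [[6, 2, -4], [2, 10, 4], [-4, 4, 6]].
Leading principal minors: Δ₁ = 6, Δ₂ = 56, Δ₃ = 16.
All leading minors are positive, so H is positive definite: a local minimum.

local minimum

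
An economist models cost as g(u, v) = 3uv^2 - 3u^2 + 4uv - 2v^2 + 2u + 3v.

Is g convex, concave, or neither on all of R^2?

neither

The term 3uv^2 is cubic, so the Hessian is not constant.
∂²g/∂v² = 6u - 4, which takes both signs as u varies (negative for sufficiently negative u). A diagonal entry of the Hessian changing sign means the Hessian is neither positive- nor negative-semidefinite on all of R^2.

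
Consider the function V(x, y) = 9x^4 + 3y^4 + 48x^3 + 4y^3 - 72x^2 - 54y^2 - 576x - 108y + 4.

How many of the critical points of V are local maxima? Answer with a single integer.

1

V separates as a function of x plus a function of y, so ∇V=0 decouples.
∂V/∂x = 36(x - 2)(x + 2)(x + 4) = 0 at x ∈ {-4, -2, 2}; ∂V/∂y = 12(y - 3)(y + 1)(y + 3) = 0 at y ∈ {-3, -1, 3}.
The Hessian is diagonal: diag(V_xx, V_yy). Second derivatives: V_xx(-4)=432, V_xx(-2)=-288, V_xx(2)=864; V_yy(-3)=144, V_yy(-1)=-96, V_yy(3)=288.
Local maxima occur where both diagonal entries negative: (-2, -1). Count: 1.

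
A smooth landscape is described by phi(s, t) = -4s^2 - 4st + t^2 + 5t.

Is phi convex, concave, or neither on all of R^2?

neither

phi is quadratic, so its Hessian is the constant matrix H = [[-8, -4], [-4, 2]].
det(H) = -32, tr(H) = -6.
det(H) < 0, so H is indefinite: neither convex nor concave.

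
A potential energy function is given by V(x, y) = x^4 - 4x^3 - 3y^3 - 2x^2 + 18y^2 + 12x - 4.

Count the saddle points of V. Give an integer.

3

V separates as a function of x plus a function of y, so ∇V=0 decouples.
∂V/∂x = 4(x - 3)(x - 1)(x + 1) = 0 at x ∈ {-1, 1, 3}; ∂V/∂y = -9y(y - 4) = 0 at y ∈ {0, 4}.
The Hessian is diagonal: diag(V_xx, V_yy). Second derivatives: V_xx(-1)=32, V_xx(1)=-16, V_xx(3)=32; V_yy(0)=36, V_yy(4)=-36.
Saddle points occur where the two diagonal entries have opposite signs: (-1, 4), (1, 0), (3, 4). Count: 3.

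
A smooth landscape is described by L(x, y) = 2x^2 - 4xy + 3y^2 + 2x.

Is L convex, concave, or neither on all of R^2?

convex

L is quadratic, so its Hessian is the constant matrix H = [[4, -4], [-4, 6]].
det(H) = 8, tr(H) = 10.
det(H) > 0 and tr(H) > 0, so H is positive definite everywhere: convex.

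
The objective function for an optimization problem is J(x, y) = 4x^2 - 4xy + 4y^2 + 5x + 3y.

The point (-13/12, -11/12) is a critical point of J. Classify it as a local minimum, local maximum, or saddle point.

The Hessian of J is constant: H = [[8, -4], [-4, 8]].
det(H) = 8·8 − (-4)² = 48.
det(H) > 0 and tr(H) = 16 > 0, so H is positive definite and the point is a local minimum.

local minimum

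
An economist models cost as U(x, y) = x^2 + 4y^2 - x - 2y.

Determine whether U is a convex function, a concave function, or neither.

convex

U is quadratic, so its Hessian is the constant matrix H = [[2, 0], [0, 8]].
det(H) = 16, tr(H) = 10.
det(H) > 0 and tr(H) > 0, so H is positive definite everywhere: convex.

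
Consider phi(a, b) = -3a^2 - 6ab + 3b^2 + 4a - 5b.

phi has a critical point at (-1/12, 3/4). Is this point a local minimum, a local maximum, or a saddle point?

saddle point

The Hessian of phi is constant: H = [[-6, -6], [-6, 6]].
det(H) = (-6)·6 − (-6)² = -72.
Since det(H) < 0, H is indefinite and the critical point is a saddle point.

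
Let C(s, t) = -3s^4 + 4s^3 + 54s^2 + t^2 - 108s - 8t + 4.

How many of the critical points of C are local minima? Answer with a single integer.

1

C separates as a function of s plus a function of t, so ∇C=0 decouples.
∂C/∂s = -12(s - 3)(s - 1)(s + 3) = 0 at s ∈ {-3, 1, 3}; ∂C/∂t = 2(t - 4) = 0 at t ∈ {4}.
The Hessian is diagonal: diag(C_ss, C_tt). Second derivatives: C_ss(-3)=-288, C_ss(1)=96, C_ss(3)=-144; C_tt(4)=2.
Local minima occur where both diagonal entries positive: (1, 4). Count: 1.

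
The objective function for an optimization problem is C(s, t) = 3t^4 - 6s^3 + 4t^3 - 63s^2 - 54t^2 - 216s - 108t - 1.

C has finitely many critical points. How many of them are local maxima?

1

C separates as a function of s plus a function of t, so ∇C=0 decouples.
∂C/∂s = -18(s + 3)(s + 4) = 0 at s ∈ {-4, -3}; ∂C/∂t = 12(t - 3)(t + 1)(t + 3) = 0 at t ∈ {-3, -1, 3}.
The Hessian is diagonal: diag(C_ss, C_tt). Second derivatives: C_ss(-4)=18, C_ss(-3)=-18; C_tt(-3)=144, C_tt(-1)=-96, C_tt(3)=288.
Local maxima occur where both diagonal entries negative: (-3, -1). Count: 1.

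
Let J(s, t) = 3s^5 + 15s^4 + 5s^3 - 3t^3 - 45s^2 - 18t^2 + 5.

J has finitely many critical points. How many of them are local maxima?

J separates as a function of s plus a function of t, so ∇J=0 decouples.
∂J/∂s = 15s(s - 1)(s + 2)(s + 3) = 0 at s ∈ {-3, -2, 0, 1}; ∂J/∂t = -9t(t + 4) = 0 at t ∈ {-4, 0}.
The Hessian is diagonal: diag(J_ss, J_tt). Second derivatives: J_ss(-3)=-180, J_ss(-2)=90, J_ss(0)=-90, J_ss(1)=180; J_tt(-4)=36, J_tt(0)=-36.
Local maxima occur where both diagonal entries negative: (-3, 0), (0, 0). Count: 2.

2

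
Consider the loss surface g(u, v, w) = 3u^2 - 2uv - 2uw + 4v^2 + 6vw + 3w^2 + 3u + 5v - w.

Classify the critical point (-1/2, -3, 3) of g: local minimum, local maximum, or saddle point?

local minimum

The Hessian is constant: H = [[6, -2, -2], [-2, 8, 6], [-2, 6, 6]].
Leading principal minors: Δ₁ = 6, Δ₂ = 44, Δ₃ = 64.
All leading minors are positive, so H is positive definite: a local minimum.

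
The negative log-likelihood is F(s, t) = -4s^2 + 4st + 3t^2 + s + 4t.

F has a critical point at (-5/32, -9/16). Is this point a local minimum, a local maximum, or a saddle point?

saddle point

The Hessian of F is constant: H = [[-8, 4], [4, 6]].
det(H) = (-8)·6 − 4² = -64.
Since det(H) < 0, H is indefinite and the critical point is a saddle point.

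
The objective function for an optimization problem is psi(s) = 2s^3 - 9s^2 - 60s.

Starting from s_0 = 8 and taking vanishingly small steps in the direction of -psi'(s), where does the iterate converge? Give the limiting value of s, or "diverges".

psi'(s) = 6(s - 5)(s + 2), so psi'(8) = 180.
Gradient descent moves in the -psi' direction, i.e. s is decreasing.
The nearest critical point in that direction is s = 5, where psi'' = 42 > 0 (a local minimum). The iterate converges there.

5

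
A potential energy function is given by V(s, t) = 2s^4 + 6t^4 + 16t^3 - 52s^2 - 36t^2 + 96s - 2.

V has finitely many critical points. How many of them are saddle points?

V separates as a function of s plus a function of t, so ∇V=0 decouples.
∂V/∂s = 8(s - 3)(s - 1)(s + 4) = 0 at s ∈ {-4, 1, 3}; ∂V/∂t = 24t(t - 1)(t + 3) = 0 at t ∈ {-3, 0, 1}.
The Hessian is diagonal: diag(V_ss, V_tt). Second derivatives: V_ss(-4)=280, V_ss(1)=-80, V_ss(3)=112; V_tt(-3)=288, V_tt(0)=-72, V_tt(1)=96.
Saddle points occur where the two diagonal entries have opposite signs: (-4, 0), (1, -3), (1, 1), (3, 0). Count: 4.

4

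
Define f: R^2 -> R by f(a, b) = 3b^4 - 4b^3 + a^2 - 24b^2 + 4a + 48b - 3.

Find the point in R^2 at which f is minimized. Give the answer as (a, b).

f(a,b) separates as P(a) + Q(b) − 3, so its minimum is min P + min Q − 3.
P'(a) = 2a + 4 vanishes at a ∈ {-2}; Q'(b) = 12(b - 2)(b - 1)(b + 2) vanishes at b ∈ {-2, 1, 2}.
Local minima of P (where P''>0): P(-2)=-4. Local minima of Q: Q(-2)=-112, Q(2)=16.
So the global minimum of f is P(-2) + Q(-2) − 3 = -4 − 112 − 3 = -119, attained at (-2, -2).

(-2, -2)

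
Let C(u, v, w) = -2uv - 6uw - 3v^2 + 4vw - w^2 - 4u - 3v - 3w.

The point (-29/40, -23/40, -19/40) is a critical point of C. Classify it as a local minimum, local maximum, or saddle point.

The Hessian is constant: H = [[0, -2, -6], [-2, -6, 4], [-6, 4, -2]].
Leading principal minors: Δ₁ = 0, Δ₂ = -4, Δ₃ = 320.
The minors fit neither the all-positive nor the alternating-sign pattern, so H is indefinite: a saddle point.

saddle point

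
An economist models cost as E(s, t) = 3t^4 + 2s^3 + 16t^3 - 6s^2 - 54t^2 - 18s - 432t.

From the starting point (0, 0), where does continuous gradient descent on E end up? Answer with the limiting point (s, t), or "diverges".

E is separable, so gradient descent decouples: s follows -∂E/∂s, t follows -∂E/∂t.
∂E/∂s = 6(s - 3)(s + 1); at s=0 this is -18, so s increases.
∂E/∂t = 12(t - 3)(t + 3)(t + 4); at t=0 this is -432, so t increases.
s converges to its nearest critical value 3 (a local min of the s-part); t converges to 3. The iterate converges to (3, 3).

(3, 3)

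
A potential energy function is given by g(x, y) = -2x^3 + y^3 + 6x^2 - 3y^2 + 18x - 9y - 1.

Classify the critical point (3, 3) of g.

saddle point

The mixed partial ∂²g/∂x∂y is 0, so the Hessian at any point is diag(g_xx, g_yy) = diag(12(-x + 1), 6(y - 1)).
At (3, 3): H = diag(-24, 12).
The eigenvalues have opposite signs, so H is indefinite: a saddle point.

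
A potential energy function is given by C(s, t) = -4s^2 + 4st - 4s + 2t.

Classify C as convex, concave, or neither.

C is quadratic, so its Hessian is the constant matrix H = [[-8, 4], [4, 0]].
det(H) = -16, tr(H) = -8.
det(H) < 0, so H is indefinite: neither convex nor concave.

neither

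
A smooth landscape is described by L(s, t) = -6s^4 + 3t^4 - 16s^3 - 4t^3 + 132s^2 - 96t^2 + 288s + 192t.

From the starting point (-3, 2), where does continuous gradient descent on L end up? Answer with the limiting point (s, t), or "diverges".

(-1, 4)

L is separable, so gradient descent decouples: s follows -∂L/∂s, t follows -∂L/∂t.
∂L/∂s = -24(s - 3)(s + 1)(s + 4); at s=-3 this is -288, so s increases.
∂L/∂t = 12(t - 4)(t - 1)(t + 4); at t=2 this is -144, so t increases.
s converges to its nearest critical value -1 (a local min of the s-part); t converges to 4. The iterate converges to (-1, 4).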